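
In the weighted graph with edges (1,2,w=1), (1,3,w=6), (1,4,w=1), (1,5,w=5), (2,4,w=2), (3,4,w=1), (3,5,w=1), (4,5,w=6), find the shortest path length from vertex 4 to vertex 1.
1 (path: 4 -> 1; weights 1 = 1)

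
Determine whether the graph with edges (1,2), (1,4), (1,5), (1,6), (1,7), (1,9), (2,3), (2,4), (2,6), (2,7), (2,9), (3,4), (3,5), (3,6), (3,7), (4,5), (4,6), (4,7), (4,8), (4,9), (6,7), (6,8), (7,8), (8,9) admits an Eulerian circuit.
No (2 vertices have odd degree: {3, 5}; Eulerian circuit requires 0)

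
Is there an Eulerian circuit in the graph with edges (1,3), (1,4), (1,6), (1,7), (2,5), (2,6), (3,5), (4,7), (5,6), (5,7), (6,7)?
Yes (the graph is connected and all 7 vertices have even degree)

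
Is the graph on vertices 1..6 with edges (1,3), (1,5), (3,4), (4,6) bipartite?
Yes. Partition: {1, 2, 4}, {3, 5, 6}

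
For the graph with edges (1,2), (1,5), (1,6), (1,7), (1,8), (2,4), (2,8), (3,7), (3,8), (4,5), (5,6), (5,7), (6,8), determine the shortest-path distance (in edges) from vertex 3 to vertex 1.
2 (path: 3 -> 8 -> 1, 2 edges)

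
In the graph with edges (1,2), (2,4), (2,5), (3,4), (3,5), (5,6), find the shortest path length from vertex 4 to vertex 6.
3 (path: 4 -> 3 -> 5 -> 6, 3 edges)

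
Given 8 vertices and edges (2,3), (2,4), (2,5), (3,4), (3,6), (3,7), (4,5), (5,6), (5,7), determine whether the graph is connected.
No, it has 3 components: {1}, {2, 3, 4, 5, 6, 7}, {8}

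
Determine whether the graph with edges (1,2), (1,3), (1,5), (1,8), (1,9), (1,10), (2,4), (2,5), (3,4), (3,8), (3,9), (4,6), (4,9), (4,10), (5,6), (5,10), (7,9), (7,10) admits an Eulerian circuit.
No (2 vertices have odd degree: {2, 4}; Eulerian circuit requires 0)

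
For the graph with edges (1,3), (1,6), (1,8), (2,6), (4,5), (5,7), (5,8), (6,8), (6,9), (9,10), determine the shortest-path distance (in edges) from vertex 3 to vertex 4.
4 (path: 3 -> 1 -> 8 -> 5 -> 4, 4 edges)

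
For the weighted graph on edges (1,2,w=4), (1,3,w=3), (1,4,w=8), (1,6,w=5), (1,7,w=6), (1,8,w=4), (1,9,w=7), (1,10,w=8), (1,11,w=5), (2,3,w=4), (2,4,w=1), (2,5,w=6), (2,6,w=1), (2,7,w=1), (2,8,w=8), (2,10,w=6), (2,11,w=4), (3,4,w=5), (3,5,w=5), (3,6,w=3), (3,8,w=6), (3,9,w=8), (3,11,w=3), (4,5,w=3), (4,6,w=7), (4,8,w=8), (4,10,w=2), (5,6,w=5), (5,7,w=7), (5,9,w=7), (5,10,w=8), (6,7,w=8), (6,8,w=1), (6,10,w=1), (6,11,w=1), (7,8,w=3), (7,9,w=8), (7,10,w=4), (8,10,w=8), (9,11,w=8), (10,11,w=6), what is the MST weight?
22 (MST edges: (1,3,w=3), (1,9,w=7), (2,4,w=1), (2,6,w=1), (2,7,w=1), (3,6,w=3), (4,5,w=3), (6,8,w=1), (6,10,w=1), (6,11,w=1); sum of weights 3 + 7 + 1 + 1 + 1 + 3 + 3 + 1 + 1 + 1 = 22)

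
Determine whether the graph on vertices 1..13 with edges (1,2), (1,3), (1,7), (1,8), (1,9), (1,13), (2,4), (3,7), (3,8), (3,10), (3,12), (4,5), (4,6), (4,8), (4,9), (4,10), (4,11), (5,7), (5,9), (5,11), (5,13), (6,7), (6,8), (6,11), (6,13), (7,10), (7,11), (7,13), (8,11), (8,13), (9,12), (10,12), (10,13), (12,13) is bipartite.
No (odd cycle of length 3: 3 -> 1 -> 7 -> 3)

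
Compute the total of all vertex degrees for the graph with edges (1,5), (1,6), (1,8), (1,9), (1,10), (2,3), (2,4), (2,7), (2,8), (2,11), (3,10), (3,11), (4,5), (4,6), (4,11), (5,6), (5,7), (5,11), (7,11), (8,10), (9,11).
42 (handshake: sum of degrees = 2|E| = 2 x 21 = 42)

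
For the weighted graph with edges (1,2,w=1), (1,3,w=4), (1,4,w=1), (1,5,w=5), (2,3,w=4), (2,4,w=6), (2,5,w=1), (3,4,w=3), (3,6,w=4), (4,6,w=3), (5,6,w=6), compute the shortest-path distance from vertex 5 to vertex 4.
3 (path: 5 -> 2 -> 1 -> 4; weights 1 + 1 + 1 = 3)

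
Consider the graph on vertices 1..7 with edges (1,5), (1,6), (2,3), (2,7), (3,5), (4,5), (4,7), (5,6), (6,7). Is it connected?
Yes (BFS from 1 visits [1, 5, 6, 3, 4, 7, 2] — all 7 vertices reached)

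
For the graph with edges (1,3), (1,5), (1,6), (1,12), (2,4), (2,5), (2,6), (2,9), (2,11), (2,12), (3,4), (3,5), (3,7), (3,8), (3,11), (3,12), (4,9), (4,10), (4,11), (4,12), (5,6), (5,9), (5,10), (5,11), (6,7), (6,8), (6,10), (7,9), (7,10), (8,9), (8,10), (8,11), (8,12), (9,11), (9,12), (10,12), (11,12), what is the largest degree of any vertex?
8 (attained at vertex 12)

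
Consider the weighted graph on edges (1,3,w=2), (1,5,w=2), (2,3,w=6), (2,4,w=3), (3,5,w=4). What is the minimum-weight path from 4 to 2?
3 (path: 4 -> 2; weights 3 = 3)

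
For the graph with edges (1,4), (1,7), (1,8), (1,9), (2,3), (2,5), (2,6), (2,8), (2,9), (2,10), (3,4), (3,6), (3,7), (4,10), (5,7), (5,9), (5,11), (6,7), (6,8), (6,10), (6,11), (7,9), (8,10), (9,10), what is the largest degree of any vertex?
6 (attained at vertices 2, 6)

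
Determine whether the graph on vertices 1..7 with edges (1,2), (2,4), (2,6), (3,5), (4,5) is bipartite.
Yes. Partition: {1, 3, 4, 6, 7}, {2, 5}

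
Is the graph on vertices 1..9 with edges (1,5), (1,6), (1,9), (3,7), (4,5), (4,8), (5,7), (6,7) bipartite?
Yes. Partition: {1, 2, 4, 7}, {3, 5, 6, 8, 9}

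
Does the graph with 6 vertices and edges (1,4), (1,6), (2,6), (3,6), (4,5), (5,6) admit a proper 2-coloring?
Yes. Partition: {1, 2, 3, 5}, {4, 6}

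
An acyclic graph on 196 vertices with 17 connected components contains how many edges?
179 (Each of the 17 component trees on V_i vertices has V_i - 1 edges; summing gives V - C = 196 - 17 = 179)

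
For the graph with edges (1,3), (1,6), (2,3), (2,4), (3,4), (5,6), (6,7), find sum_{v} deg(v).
14 (handshake: sum of degrees = 2|E| = 2 x 7 = 14)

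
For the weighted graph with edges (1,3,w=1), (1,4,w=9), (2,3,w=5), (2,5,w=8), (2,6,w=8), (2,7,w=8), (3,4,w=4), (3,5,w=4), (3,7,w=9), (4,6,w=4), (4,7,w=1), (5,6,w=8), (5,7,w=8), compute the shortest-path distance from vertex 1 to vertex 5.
5 (path: 1 -> 3 -> 5; weights 1 + 4 = 5)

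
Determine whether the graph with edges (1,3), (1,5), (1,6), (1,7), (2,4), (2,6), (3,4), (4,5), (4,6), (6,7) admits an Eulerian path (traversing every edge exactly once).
Yes — and in fact it has an Eulerian circuit (the graph is connected and all 7 vertices have even degree)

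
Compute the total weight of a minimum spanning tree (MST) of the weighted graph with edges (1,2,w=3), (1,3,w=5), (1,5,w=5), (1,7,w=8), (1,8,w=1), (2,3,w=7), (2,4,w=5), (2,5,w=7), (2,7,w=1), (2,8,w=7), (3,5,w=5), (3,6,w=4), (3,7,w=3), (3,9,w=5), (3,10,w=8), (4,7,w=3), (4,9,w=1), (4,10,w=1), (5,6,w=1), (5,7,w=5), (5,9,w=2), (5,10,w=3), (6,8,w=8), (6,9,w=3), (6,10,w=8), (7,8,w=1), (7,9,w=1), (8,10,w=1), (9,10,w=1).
12 (MST edges: (1,8,w=1), (2,7,w=1), (3,7,w=3), (4,9,w=1), (4,10,w=1), (5,6,w=1), (5,9,w=2), (7,8,w=1), (7,9,w=1); sum of weights 1 + 1 + 3 + 1 + 1 + 1 + 2 + 1 + 1 = 12)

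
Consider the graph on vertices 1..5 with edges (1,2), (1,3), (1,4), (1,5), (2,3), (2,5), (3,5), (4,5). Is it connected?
Yes (BFS from 1 visits [1, 2, 3, 4, 5] — all 5 vertices reached)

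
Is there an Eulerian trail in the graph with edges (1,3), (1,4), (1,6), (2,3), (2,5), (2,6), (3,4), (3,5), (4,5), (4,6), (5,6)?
Yes (the graph is connected and exactly 2 vertices have odd degree: {1, 2}; any Eulerian path must start and end at those)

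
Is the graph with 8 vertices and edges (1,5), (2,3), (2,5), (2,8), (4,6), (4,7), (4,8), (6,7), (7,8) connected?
Yes (BFS from 1 visits [1, 5, 2, 3, 8, 4, 7, 6] — all 8 vertices reached)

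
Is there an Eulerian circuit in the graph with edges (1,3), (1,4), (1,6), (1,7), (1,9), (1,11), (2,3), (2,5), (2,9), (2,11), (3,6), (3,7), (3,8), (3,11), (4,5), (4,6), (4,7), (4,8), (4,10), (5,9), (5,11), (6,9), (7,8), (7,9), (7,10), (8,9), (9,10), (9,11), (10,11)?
Yes (the graph is connected and all 11 vertices have even degree)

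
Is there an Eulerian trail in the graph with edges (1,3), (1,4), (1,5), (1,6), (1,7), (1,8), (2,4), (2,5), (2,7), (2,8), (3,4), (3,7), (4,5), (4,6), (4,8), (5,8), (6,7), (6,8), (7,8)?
Yes (the graph is connected and exactly 2 vertices have odd degree: {3, 7}; any Eulerian path must start and end at those)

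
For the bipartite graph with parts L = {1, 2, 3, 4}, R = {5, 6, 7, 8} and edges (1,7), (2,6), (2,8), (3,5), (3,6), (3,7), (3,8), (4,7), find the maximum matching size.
3 (matching: (1,7), (2,8), (3,6); upper bound min(|L|,|R|) = min(4,4) = 4)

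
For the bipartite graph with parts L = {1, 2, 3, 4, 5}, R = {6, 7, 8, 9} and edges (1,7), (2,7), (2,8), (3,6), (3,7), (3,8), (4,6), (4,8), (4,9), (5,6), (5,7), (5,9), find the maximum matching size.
4 (matching: (1,7), (2,8), (3,6), (4,9); upper bound min(|L|,|R|) = min(5,4) = 4)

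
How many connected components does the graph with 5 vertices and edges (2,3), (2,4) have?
3 (components: {1}, {2, 3, 4}, {5})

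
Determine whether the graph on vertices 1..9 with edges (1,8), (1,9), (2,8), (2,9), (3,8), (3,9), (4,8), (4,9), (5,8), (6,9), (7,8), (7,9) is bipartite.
Yes. Partition: {1, 2, 3, 4, 5, 6, 7}, {8, 9}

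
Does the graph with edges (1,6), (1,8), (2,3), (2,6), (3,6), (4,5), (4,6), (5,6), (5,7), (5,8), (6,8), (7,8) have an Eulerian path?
Yes — and in fact it has an Eulerian circuit (the graph is connected and all 8 vertices have even degree)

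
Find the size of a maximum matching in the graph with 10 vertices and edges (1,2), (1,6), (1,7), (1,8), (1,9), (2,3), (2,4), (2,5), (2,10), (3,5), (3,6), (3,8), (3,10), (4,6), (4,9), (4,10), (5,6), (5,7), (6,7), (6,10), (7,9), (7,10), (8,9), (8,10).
5 (matching: (1,7), (2,5), (3,6), (4,9), (8,10); upper bound floor(n/2) = floor(10/2) = 5)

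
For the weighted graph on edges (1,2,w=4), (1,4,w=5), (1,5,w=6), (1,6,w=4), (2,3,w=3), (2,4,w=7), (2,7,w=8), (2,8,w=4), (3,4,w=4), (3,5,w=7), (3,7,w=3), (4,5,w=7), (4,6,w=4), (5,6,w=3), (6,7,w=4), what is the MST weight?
25 (MST edges: (1,2,w=4), (1,6,w=4), (2,3,w=3), (2,8,w=4), (3,4,w=4), (3,7,w=3), (5,6,w=3); sum of weights 4 + 4 + 3 + 4 + 4 + 3 + 3 = 25)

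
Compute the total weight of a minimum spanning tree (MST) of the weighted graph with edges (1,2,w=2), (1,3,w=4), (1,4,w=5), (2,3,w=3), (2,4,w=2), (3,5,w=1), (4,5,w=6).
8 (MST edges: (1,2,w=2), (2,3,w=3), (2,4,w=2), (3,5,w=1); sum of weights 2 + 3 + 2 + 1 = 8)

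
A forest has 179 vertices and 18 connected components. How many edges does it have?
161 (Each of the 18 component trees on V_i vertices has V_i - 1 edges; summing gives V - C = 179 - 18 = 161)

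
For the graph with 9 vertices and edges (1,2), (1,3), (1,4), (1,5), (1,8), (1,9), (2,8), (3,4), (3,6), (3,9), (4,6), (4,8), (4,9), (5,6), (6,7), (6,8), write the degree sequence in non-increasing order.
[6, 5, 5, 4, 4, 3, 2, 2, 1] (degrees: deg(1)=6, deg(2)=2, deg(3)=4, deg(4)=5, deg(5)=2, deg(6)=5, deg(7)=1, deg(8)=4, deg(9)=3)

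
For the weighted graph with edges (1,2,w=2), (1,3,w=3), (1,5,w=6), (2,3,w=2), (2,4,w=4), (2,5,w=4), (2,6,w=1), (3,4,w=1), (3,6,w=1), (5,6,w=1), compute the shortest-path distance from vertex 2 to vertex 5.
2 (path: 2 -> 6 -> 5; weights 1 + 1 = 2)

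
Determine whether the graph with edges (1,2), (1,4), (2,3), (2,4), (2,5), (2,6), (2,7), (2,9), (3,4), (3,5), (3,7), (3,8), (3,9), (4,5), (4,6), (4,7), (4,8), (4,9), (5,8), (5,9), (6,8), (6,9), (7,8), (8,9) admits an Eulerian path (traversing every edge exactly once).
Yes (the graph is connected and exactly 2 vertices have odd degree: {2, 5}; any Eulerian path must start and end at those)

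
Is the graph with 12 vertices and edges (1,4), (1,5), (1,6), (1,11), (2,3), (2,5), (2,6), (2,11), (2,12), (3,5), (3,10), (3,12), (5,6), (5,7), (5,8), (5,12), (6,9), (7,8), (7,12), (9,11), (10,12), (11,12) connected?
Yes (BFS from 1 visits [1, 4, 5, 6, 11, 2, 3, 7, 8, 12, 9, 10] — all 12 vertices reached)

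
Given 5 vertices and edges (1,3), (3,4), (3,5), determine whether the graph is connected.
No, it has 2 components: {1, 3, 4, 5}, {2}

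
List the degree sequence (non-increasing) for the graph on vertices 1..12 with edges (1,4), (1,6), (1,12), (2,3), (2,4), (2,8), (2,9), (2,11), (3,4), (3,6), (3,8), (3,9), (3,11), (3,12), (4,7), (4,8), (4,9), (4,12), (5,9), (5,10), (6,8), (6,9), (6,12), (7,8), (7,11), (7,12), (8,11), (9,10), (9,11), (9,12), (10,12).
[8, 7, 7, 7, 6, 5, 5, 5, 4, 3, 3, 2] (degrees: deg(1)=3, deg(2)=5, deg(3)=7, deg(4)=7, deg(5)=2, deg(6)=5, deg(7)=4, deg(8)=6, deg(9)=8, deg(10)=3, deg(11)=5, deg(12)=7)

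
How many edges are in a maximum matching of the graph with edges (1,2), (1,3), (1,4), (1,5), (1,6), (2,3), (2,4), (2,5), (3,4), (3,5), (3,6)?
3 (matching: (1,5), (2,4), (3,6); upper bound floor(n/2) = floor(6/2) = 3)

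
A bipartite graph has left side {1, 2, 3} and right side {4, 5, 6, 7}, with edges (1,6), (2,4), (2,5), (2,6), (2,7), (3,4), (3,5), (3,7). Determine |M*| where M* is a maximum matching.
3 (matching: (1,6), (2,7), (3,5); upper bound min(|L|,|R|) = min(3,4) = 3)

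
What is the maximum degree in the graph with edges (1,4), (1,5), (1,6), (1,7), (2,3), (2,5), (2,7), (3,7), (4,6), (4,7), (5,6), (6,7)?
5 (attained at vertex 7)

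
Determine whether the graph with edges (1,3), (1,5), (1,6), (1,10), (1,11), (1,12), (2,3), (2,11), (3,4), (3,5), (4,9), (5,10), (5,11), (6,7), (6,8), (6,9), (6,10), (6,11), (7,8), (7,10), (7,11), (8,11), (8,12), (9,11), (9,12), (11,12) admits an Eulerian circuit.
Yes (the graph is connected and all 12 vertices have even degree)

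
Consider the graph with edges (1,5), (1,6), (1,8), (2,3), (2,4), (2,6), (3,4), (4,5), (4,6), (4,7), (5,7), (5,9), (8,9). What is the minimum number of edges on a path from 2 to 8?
3 (path: 2 -> 6 -> 1 -> 8, 3 edges)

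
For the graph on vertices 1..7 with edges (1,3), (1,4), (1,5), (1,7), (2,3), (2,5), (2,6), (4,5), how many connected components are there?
1 (components: {1, 2, 3, 4, 5, 6, 7})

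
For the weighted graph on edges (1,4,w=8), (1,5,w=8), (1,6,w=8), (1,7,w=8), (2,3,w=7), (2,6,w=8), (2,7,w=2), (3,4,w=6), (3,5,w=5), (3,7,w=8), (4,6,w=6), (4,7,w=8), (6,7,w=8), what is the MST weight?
34 (MST edges: (1,7,w=8), (2,3,w=7), (2,7,w=2), (3,4,w=6), (3,5,w=5), (4,6,w=6); sum of weights 8 + 7 + 2 + 6 + 5 + 6 = 34)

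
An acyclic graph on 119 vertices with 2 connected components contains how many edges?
117 (Each of the 2 component trees on V_i vertices has V_i - 1 edges; summing gives V - C = 119 - 2 = 117)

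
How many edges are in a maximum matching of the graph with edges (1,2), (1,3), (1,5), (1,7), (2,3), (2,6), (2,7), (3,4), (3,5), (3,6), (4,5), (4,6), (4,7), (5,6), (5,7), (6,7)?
3 (matching: (2,3), (4,6), (5,7); upper bound floor(n/2) = floor(7/2) = 3)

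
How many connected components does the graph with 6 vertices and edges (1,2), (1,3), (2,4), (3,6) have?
2 (components: {1, 2, 3, 4, 6}, {5})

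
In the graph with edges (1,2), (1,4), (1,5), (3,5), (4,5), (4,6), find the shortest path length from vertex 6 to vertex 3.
3 (path: 6 -> 4 -> 5 -> 3, 3 edges)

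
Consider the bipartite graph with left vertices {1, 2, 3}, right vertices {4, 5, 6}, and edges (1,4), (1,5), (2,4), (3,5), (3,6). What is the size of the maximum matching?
3 (matching: (1,5), (2,4), (3,6); upper bound min(|L|,|R|) = min(3,3) = 3)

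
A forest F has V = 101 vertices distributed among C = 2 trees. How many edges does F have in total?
99 (Each of the 2 component trees on V_i vertices has V_i - 1 edges; summing gives V - C = 101 - 2 = 99)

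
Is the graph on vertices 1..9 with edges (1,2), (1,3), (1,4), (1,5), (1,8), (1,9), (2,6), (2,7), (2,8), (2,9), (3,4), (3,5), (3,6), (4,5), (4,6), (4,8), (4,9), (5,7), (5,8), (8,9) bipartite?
No (odd cycle of length 3: 3 -> 1 -> 5 -> 3)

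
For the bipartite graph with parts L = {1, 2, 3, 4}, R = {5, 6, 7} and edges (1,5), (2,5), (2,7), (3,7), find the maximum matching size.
2 (matching: (1,5), (2,7); upper bound min(|L|,|R|) = min(4,3) = 3)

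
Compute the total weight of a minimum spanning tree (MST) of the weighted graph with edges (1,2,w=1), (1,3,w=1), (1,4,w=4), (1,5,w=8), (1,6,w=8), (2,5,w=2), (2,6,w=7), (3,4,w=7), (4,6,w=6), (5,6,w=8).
14 (MST edges: (1,2,w=1), (1,3,w=1), (1,4,w=4), (2,5,w=2), (4,6,w=6); sum of weights 1 + 1 + 4 + 2 + 6 = 14)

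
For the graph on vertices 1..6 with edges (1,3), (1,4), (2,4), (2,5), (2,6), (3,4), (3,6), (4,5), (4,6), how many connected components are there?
1 (components: {1, 2, 3, 4, 5, 6})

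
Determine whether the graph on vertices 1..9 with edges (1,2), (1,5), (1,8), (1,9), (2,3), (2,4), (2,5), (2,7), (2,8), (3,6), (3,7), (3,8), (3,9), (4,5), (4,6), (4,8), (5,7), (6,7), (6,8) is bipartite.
No (odd cycle of length 3: 8 -> 1 -> 2 -> 8)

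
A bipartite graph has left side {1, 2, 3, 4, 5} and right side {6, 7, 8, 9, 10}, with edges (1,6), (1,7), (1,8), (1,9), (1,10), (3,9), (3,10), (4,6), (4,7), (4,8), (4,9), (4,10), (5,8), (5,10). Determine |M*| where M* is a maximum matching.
4 (matching: (1,10), (3,9), (4,7), (5,8); upper bound min(|L|,|R|) = min(5,5) = 5)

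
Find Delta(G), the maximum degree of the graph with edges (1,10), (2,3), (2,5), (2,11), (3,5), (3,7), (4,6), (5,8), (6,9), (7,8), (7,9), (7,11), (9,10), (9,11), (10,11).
4 (attained at vertices 7, 9, 11)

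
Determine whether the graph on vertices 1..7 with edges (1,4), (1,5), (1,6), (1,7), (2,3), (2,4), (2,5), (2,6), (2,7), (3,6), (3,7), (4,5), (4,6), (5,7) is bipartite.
No (odd cycle of length 3: 6 -> 1 -> 4 -> 6)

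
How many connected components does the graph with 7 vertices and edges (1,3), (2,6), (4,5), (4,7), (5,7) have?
3 (components: {1, 3}, {2, 6}, {4, 5, 7})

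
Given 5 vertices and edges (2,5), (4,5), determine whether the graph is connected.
No, it has 3 components: {1}, {2, 4, 5}, {3}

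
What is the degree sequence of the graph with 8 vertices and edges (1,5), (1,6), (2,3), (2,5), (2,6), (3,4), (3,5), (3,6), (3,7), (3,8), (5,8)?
[6, 4, 3, 3, 2, 2, 1, 1] (degrees: deg(1)=2, deg(2)=3, deg(3)=6, deg(4)=1, deg(5)=4, deg(6)=3, deg(7)=1, deg(8)=2)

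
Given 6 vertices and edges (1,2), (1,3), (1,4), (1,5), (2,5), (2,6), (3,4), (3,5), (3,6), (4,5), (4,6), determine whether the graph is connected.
Yes (BFS from 1 visits [1, 2, 3, 4, 5, 6] — all 6 vertices reached)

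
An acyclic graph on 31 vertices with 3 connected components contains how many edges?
28 (Each of the 3 component trees on V_i vertices has V_i - 1 edges; summing gives V - C = 31 - 3 = 28)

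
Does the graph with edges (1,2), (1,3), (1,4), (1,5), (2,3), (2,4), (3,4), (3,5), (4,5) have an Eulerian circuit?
No (2 vertices have odd degree: {2, 5}; Eulerian circuit requires 0)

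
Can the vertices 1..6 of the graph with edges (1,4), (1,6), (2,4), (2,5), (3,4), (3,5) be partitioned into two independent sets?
Yes. Partition: {1, 2, 3}, {4, 5, 6}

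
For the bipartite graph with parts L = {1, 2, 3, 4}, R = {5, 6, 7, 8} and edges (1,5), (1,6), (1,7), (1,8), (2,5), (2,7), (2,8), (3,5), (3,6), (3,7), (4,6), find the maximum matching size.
4 (matching: (1,8), (2,7), (3,5), (4,6); upper bound min(|L|,|R|) = min(4,4) = 4)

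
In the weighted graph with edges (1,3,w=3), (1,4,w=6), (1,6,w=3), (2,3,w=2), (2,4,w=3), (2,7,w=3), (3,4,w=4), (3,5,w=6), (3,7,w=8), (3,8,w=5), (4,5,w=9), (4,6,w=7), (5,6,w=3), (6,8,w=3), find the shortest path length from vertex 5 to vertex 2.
8 (path: 5 -> 3 -> 2; weights 6 + 2 = 8)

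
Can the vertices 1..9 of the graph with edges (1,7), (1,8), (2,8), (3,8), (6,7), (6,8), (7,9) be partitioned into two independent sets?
Yes. Partition: {1, 2, 3, 4, 5, 6, 9}, {7, 8}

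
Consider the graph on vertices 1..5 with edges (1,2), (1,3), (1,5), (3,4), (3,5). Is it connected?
Yes (BFS from 1 visits [1, 2, 3, 5, 4] — all 5 vertices reached)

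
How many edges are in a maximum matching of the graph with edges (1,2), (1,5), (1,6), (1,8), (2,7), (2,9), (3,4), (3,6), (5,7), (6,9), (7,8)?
4 (matching: (1,5), (3,4), (6,9), (7,8); upper bound floor(n/2) = floor(9/2) = 4)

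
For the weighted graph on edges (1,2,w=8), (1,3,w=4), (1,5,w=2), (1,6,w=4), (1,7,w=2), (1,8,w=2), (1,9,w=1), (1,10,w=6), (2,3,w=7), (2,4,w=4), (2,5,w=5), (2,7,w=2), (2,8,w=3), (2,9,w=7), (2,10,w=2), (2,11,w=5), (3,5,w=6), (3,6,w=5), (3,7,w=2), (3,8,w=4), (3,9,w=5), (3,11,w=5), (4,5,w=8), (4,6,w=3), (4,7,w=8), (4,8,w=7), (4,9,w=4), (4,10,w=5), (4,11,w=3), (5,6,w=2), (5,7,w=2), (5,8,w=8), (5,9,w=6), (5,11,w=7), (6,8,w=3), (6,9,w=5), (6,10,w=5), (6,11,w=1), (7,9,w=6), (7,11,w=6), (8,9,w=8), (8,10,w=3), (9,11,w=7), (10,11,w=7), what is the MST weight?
19 (MST edges: (1,5,w=2), (1,7,w=2), (1,8,w=2), (1,9,w=1), (2,7,w=2), (2,10,w=2), (3,7,w=2), (4,6,w=3), (5,6,w=2), (6,11,w=1); sum of weights 2 + 2 + 2 + 1 + 2 + 2 + 2 + 3 + 2 + 1 = 19)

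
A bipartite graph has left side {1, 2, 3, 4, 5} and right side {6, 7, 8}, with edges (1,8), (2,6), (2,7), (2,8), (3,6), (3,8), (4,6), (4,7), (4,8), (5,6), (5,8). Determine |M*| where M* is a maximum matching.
3 (matching: (1,8), (2,7), (3,6); upper bound min(|L|,|R|) = min(5,3) = 3)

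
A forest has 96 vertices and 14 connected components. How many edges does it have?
82 (Each of the 14 component trees on V_i vertices has V_i - 1 edges; summing gives V - C = 96 - 14 = 82)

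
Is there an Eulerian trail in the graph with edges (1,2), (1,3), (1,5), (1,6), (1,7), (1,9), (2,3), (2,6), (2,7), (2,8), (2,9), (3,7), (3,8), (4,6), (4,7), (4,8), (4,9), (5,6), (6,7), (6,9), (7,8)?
Yes — and in fact it has an Eulerian circuit (the graph is connected and all 9 vertices have even degree)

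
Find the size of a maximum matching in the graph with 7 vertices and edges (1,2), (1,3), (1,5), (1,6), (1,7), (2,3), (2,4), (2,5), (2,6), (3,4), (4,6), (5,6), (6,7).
3 (matching: (1,7), (2,3), (5,6); upper bound floor(n/2) = floor(7/2) = 3)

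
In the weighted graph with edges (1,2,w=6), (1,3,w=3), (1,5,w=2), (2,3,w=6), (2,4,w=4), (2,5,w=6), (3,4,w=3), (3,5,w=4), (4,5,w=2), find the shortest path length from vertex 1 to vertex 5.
2 (path: 1 -> 5; weights 2 = 2)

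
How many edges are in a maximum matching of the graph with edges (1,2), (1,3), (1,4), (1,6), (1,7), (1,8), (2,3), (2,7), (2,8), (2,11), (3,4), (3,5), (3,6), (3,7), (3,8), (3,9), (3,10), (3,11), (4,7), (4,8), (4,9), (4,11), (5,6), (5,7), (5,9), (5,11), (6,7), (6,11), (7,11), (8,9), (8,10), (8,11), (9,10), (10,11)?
5 (matching: (1,7), (3,10), (4,9), (5,6), (8,11); upper bound floor(n/2) = floor(11/2) = 5)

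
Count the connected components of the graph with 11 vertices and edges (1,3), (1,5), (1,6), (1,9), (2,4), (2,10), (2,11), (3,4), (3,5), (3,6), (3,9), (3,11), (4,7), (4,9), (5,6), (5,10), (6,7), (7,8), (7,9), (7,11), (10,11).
1 (components: {1, 2, 3, 4, 5, 6, 7, 8, 9, 10, 11})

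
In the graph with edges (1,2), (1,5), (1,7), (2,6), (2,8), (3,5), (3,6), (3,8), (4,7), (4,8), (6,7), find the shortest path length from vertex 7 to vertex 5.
2 (path: 7 -> 1 -> 5, 2 edges)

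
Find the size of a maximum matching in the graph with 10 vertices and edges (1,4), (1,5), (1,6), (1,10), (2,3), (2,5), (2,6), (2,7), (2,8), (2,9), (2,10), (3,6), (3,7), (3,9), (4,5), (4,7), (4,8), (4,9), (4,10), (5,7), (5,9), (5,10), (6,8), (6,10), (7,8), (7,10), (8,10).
5 (matching: (1,6), (2,8), (3,7), (4,9), (5,10); upper bound floor(n/2) = floor(10/2) = 5)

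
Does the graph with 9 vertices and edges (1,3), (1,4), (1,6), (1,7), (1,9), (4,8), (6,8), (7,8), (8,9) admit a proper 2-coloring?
Yes. Partition: {1, 2, 5, 8}, {3, 4, 6, 7, 9}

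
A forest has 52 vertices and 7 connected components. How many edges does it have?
45 (Each of the 7 component trees on V_i vertices has V_i - 1 edges; summing gives V - C = 52 - 7 = 45)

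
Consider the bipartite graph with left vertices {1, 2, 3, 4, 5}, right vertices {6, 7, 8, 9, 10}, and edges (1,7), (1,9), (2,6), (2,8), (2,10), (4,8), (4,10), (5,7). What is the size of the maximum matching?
4 (matching: (1,9), (2,10), (4,8), (5,7); upper bound min(|L|,|R|) = min(5,5) = 5)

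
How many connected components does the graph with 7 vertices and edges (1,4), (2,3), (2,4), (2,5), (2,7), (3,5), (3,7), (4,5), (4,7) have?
2 (components: {1, 2, 3, 4, 5, 7}, {6})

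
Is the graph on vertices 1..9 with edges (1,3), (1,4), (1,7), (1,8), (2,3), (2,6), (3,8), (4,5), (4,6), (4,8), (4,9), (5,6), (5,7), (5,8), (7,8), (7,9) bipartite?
No (odd cycle of length 3: 3 -> 1 -> 8 -> 3)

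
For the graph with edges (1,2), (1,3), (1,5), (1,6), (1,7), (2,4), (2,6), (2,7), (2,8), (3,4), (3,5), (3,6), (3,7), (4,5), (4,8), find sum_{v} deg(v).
30 (handshake: sum of degrees = 2|E| = 2 x 15 = 30)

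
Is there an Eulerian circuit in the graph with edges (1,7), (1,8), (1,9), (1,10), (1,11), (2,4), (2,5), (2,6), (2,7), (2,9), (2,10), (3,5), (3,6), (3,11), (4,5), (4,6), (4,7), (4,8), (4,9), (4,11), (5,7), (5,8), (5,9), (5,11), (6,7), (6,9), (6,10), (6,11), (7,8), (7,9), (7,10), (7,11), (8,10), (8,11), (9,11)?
No (8 vertices have odd degree: {1, 3, 4, 5, 6, 7, 9, 10}; Eulerian circuit requires 0)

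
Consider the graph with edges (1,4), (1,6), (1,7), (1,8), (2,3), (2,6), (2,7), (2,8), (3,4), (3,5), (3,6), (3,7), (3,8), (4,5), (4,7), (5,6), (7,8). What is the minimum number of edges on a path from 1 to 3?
2 (path: 1 -> 4 -> 3, 2 edges)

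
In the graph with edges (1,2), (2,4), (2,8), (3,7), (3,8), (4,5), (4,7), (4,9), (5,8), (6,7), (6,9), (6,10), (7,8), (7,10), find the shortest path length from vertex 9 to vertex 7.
2 (path: 9 -> 6 -> 7, 2 edges)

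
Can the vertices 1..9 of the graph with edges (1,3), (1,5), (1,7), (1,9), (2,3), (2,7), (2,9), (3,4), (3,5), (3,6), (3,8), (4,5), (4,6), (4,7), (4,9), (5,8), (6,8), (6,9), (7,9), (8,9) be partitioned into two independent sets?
No (odd cycle of length 3: 7 -> 1 -> 9 -> 7)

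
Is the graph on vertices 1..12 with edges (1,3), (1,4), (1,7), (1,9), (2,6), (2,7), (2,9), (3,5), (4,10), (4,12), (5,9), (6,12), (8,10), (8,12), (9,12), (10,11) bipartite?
Yes. Partition: {1, 2, 5, 10, 12}, {3, 4, 6, 7, 8, 9, 11}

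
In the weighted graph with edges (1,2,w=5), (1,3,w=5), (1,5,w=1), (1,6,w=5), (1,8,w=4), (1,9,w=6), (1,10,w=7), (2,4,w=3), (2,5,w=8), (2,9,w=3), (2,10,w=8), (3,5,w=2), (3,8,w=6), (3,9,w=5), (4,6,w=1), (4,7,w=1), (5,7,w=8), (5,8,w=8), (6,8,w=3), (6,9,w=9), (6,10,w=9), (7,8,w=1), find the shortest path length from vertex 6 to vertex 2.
4 (path: 6 -> 4 -> 2; weights 1 + 3 = 4)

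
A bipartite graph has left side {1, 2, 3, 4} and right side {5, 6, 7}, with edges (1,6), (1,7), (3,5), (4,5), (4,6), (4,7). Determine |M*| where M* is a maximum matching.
3 (matching: (1,7), (3,5), (4,6); upper bound min(|L|,|R|) = min(4,3) = 3)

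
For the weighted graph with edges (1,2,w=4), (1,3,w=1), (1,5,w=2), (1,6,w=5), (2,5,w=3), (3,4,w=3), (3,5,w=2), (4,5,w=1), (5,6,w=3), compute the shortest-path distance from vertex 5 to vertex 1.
2 (path: 5 -> 1; weights 2 = 2)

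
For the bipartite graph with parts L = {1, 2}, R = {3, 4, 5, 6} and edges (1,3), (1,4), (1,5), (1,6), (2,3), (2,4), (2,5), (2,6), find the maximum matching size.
2 (matching: (1,6), (2,5); upper bound min(|L|,|R|) = min(2,4) = 2)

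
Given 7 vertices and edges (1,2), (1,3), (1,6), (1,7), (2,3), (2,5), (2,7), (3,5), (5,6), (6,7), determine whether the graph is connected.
No, it has 2 components: {1, 2, 3, 5, 6, 7}, {4}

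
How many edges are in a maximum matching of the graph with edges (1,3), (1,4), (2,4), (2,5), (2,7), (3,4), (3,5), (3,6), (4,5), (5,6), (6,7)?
3 (matching: (1,4), (2,5), (6,7); upper bound floor(n/2) = floor(7/2) = 3)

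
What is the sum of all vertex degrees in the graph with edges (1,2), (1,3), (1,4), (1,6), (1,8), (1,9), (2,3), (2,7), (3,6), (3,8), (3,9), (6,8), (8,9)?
26 (handshake: sum of degrees = 2|E| = 2 x 13 = 26)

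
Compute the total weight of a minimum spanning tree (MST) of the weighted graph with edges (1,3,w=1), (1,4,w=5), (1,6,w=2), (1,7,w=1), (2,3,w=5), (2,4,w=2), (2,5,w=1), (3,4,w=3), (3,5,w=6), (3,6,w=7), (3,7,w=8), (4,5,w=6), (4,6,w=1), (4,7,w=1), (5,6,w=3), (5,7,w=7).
7 (MST edges: (1,3,w=1), (1,7,w=1), (2,4,w=2), (2,5,w=1), (4,6,w=1), (4,7,w=1); sum of weights 1 + 1 + 2 + 1 + 1 + 1 = 7)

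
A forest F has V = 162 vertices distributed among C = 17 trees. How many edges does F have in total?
145 (Each of the 17 component trees on V_i vertices has V_i - 1 edges; summing gives V - C = 162 - 17 = 145)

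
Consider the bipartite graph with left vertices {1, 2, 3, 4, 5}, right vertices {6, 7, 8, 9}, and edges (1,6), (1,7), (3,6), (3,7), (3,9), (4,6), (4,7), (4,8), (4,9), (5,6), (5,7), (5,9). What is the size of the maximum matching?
4 (matching: (1,7), (3,9), (4,8), (5,6); upper bound min(|L|,|R|) = min(5,4) = 4)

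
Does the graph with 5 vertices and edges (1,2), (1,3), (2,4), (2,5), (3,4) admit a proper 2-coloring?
Yes. Partition: {1, 4, 5}, {2, 3}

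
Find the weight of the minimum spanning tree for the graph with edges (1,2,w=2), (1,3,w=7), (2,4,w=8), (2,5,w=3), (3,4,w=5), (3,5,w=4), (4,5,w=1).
10 (MST edges: (1,2,w=2), (2,5,w=3), (3,5,w=4), (4,5,w=1); sum of weights 2 + 3 + 4 + 1 = 10)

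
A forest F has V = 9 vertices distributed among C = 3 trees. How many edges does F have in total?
6 (Each of the 3 component trees on V_i vertices has V_i - 1 edges; summing gives V - C = 9 - 3 = 6)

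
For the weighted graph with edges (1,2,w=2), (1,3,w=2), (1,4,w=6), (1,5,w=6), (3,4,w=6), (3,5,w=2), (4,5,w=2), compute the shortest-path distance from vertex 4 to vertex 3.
4 (path: 4 -> 5 -> 3; weights 2 + 2 = 4)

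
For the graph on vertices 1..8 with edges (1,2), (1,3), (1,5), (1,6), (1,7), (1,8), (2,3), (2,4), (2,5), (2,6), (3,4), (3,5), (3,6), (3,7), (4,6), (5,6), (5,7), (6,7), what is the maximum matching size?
4 (matching: (1,8), (2,3), (4,6), (5,7); upper bound floor(n/2) = floor(8/2) = 4)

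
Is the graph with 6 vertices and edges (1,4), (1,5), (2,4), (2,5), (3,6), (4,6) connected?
Yes (BFS from 1 visits [1, 4, 5, 2, 6, 3] — all 6 vertices reached)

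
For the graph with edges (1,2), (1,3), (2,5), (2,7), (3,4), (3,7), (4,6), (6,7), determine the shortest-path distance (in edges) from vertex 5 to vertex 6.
3 (path: 5 -> 2 -> 7 -> 6, 3 edges)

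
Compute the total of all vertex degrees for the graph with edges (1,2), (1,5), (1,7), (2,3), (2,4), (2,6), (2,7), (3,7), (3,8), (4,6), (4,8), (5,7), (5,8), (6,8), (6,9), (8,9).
32 (handshake: sum of degrees = 2|E| = 2 x 16 = 32)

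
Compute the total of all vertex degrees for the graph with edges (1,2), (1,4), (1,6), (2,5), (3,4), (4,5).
12 (handshake: sum of degrees = 2|E| = 2 x 6 = 12)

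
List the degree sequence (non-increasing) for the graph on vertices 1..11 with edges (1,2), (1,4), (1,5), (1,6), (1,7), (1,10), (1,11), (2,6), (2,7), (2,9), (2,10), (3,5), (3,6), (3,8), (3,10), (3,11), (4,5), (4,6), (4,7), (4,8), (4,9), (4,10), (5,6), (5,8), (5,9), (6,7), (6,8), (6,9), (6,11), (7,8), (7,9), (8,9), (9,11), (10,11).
[9, 7, 7, 7, 6, 6, 6, 5, 5, 5, 5] (degrees: deg(1)=7, deg(2)=5, deg(3)=5, deg(4)=7, deg(5)=6, deg(6)=9, deg(7)=6, deg(8)=6, deg(9)=7, deg(10)=5, deg(11)=5)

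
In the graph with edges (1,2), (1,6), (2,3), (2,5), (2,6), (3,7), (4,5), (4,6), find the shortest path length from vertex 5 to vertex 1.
2 (path: 5 -> 2 -> 1, 2 edges)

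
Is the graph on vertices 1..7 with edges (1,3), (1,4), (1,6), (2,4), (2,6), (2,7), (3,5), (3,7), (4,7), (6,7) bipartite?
No (odd cycle of length 5: 7 -> 3 -> 1 -> 6 -> 2 -> 7)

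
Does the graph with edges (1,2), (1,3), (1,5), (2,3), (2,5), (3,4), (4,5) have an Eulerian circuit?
No (4 vertices have odd degree: {1, 2, 3, 5}; Eulerian circuit requires 0)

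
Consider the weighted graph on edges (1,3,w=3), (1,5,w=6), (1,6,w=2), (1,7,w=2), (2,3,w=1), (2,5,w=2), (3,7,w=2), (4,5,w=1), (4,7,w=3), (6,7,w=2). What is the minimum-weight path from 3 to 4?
4 (path: 3 -> 2 -> 5 -> 4; weights 1 + 2 + 1 = 4)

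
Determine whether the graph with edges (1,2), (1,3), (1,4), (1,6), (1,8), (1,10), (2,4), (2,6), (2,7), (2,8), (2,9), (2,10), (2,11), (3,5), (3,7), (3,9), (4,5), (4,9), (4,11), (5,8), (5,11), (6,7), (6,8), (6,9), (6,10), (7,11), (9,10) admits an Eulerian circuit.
No (2 vertices have odd degree: {4, 9}; Eulerian circuit requires 0)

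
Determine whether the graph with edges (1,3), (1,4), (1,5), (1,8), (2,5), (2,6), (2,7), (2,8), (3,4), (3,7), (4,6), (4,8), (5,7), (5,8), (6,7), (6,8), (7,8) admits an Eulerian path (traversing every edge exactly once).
Yes (the graph is connected and exactly 2 vertices have odd degree: {3, 7}; any Eulerian path must start and end at those)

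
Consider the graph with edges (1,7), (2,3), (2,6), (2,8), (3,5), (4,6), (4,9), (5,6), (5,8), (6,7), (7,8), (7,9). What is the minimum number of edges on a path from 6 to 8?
2 (path: 6 -> 2 -> 8, 2 edges)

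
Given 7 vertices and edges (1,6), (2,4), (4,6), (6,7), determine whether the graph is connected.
No, it has 3 components: {1, 2, 4, 6, 7}, {3}, {5}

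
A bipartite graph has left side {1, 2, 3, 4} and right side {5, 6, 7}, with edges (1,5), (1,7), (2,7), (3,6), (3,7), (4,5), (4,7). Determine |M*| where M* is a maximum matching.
3 (matching: (1,7), (3,6), (4,5); upper bound min(|L|,|R|) = min(4,3) = 3)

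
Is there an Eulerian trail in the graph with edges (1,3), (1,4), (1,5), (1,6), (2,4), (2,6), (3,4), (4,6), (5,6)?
Yes — and in fact it has an Eulerian circuit (the graph is connected and all 6 vertices have even degree)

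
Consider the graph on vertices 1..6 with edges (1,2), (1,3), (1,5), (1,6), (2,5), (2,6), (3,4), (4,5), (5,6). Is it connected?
Yes (BFS from 1 visits [1, 2, 3, 5, 6, 4] — all 6 vertices reached)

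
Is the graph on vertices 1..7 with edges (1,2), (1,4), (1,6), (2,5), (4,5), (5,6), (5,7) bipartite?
Yes. Partition: {1, 3, 5}, {2, 4, 6, 7}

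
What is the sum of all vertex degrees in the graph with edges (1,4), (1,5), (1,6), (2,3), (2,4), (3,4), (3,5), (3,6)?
16 (handshake: sum of degrees = 2|E| = 2 x 8 = 16)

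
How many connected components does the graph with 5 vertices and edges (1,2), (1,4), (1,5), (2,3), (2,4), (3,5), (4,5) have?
1 (components: {1, 2, 3, 4, 5})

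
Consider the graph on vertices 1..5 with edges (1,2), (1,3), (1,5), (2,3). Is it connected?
No, it has 2 components: {1, 2, 3, 5}, {4}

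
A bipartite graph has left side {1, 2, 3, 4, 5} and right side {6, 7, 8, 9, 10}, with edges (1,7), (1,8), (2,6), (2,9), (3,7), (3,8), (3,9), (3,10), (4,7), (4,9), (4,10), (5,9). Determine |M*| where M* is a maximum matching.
5 (matching: (1,8), (2,6), (3,10), (4,7), (5,9); upper bound min(|L|,|R|) = min(5,5) = 5)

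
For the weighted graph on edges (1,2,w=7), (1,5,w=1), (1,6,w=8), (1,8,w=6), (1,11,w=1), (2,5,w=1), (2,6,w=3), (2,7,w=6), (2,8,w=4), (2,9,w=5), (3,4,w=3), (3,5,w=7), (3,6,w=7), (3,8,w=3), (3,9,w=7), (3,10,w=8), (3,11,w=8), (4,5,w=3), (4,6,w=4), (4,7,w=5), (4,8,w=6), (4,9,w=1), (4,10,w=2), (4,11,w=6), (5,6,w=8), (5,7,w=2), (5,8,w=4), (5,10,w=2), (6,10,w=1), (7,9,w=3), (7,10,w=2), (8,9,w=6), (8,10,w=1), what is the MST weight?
15 (MST edges: (1,5,w=1), (1,11,w=1), (2,5,w=1), (3,8,w=3), (4,9,w=1), (4,10,w=2), (5,7,w=2), (5,10,w=2), (6,10,w=1), (8,10,w=1); sum of weights 1 + 1 + 1 + 3 + 1 + 2 + 2 + 2 + 1 + 1 = 15)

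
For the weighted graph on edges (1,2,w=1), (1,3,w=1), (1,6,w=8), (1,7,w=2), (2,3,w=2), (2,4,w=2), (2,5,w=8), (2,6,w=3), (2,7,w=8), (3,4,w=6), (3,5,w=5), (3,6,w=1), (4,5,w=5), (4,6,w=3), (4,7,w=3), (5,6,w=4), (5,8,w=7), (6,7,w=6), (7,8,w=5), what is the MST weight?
16 (MST edges: (1,2,w=1), (1,3,w=1), (1,7,w=2), (2,4,w=2), (3,6,w=1), (5,6,w=4), (7,8,w=5); sum of weights 1 + 1 + 2 + 2 + 1 + 4 + 5 = 16)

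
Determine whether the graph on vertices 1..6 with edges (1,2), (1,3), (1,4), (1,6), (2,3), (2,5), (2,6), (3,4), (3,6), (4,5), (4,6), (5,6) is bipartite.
No (odd cycle of length 3: 4 -> 1 -> 3 -> 4)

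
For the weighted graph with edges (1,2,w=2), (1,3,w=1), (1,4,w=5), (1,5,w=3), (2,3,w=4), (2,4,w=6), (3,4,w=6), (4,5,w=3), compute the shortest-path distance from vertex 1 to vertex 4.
5 (path: 1 -> 4; weights 5 = 5)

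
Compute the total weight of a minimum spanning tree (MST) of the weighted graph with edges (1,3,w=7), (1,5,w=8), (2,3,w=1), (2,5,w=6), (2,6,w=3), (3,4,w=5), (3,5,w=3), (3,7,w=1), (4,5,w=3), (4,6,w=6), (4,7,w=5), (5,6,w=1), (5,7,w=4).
16 (MST edges: (1,3,w=7), (2,3,w=1), (2,6,w=3), (3,7,w=1), (4,5,w=3), (5,6,w=1); sum of weights 7 + 1 + 3 + 1 + 3 + 1 = 16)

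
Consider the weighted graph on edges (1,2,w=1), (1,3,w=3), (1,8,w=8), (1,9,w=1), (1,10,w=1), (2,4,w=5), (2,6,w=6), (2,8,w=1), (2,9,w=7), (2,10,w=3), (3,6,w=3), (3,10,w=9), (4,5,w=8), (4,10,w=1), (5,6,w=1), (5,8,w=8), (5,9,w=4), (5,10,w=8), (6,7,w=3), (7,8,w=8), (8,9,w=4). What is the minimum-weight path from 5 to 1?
5 (path: 5 -> 9 -> 1; weights 4 + 1 = 5)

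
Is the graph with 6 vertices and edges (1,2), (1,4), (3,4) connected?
No, it has 3 components: {1, 2, 3, 4}, {5}, {6}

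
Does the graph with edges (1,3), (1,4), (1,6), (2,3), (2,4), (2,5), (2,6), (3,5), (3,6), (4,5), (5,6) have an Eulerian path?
Yes (the graph is connected and exactly 2 vertices have odd degree: {1, 4}; any Eulerian path must start and end at those)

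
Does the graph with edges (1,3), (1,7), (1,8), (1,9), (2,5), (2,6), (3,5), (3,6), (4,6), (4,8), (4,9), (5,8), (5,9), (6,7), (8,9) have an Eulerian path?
Yes (the graph is connected and exactly 2 vertices have odd degree: {3, 4}; any Eulerian path must start and end at those)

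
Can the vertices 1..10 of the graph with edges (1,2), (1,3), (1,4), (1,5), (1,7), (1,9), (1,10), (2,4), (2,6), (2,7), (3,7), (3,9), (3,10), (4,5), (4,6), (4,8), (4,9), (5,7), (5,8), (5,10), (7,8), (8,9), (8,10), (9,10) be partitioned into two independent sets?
No (odd cycle of length 3: 5 -> 1 -> 10 -> 5)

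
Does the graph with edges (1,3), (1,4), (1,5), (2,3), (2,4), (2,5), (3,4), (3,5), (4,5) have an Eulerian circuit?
No (2 vertices have odd degree: {1, 2}; Eulerian circuit requires 0)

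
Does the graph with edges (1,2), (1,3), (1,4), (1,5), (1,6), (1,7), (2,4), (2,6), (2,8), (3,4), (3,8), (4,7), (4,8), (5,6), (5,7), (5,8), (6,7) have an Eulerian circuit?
No (2 vertices have odd degree: {3, 4}; Eulerian circuit requires 0)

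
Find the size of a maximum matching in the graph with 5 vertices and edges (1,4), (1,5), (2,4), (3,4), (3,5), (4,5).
2 (matching: (1,4), (3,5); upper bound floor(n/2) = floor(5/2) = 2)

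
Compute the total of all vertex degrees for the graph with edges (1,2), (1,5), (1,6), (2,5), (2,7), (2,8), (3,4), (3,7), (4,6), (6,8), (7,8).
22 (handshake: sum of degrees = 2|E| = 2 x 11 = 22)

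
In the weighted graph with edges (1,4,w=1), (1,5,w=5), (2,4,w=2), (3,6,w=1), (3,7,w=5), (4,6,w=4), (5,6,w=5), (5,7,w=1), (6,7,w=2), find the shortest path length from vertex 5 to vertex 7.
1 (path: 5 -> 7; weights 1 = 1)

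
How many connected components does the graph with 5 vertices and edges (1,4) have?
4 (components: {1, 4}, {2}, {3}, {5})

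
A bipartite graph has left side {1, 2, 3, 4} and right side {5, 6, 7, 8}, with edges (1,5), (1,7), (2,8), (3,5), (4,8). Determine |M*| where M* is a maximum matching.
3 (matching: (1,7), (2,8), (3,5); upper bound min(|L|,|R|) = min(4,4) = 4)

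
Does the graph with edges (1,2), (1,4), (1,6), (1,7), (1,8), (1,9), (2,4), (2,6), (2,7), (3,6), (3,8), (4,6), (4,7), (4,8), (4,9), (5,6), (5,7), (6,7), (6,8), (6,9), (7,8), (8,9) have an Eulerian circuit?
Yes (the graph is connected and all 9 vertices have even degree)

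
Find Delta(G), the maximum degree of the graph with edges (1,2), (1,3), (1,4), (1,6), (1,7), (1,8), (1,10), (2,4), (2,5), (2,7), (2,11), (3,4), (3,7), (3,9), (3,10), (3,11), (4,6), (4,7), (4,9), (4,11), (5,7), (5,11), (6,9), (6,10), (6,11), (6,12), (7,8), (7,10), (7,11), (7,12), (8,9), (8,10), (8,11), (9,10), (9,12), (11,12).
9 (attained at vertex 7)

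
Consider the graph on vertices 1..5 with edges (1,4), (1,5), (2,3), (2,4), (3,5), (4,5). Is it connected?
Yes (BFS from 1 visits [1, 4, 5, 2, 3] — all 5 vertices reached)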